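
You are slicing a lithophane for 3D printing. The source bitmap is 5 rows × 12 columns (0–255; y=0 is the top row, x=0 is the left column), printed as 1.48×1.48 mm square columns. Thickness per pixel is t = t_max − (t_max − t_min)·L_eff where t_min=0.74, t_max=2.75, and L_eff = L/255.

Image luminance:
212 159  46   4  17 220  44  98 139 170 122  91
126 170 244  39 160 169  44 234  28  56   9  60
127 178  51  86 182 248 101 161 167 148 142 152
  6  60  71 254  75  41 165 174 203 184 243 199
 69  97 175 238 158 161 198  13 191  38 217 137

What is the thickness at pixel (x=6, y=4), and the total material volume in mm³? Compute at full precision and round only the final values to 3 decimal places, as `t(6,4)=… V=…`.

t(6,4)=1.189 V=227.246

span = t_max - t_min = 2.75 - 0.74 = 2.010
L(6,4) = 198, L_eff = 198/255 = 0.776471
t(6,4) = 2.75 - 2.010·0.776471 = 1.189
Σt over all 5·12 pixels = 881843/8500 ≈ 103.7462353
V = pitch²·Σt = 1.48²·881843/8500 = 227.246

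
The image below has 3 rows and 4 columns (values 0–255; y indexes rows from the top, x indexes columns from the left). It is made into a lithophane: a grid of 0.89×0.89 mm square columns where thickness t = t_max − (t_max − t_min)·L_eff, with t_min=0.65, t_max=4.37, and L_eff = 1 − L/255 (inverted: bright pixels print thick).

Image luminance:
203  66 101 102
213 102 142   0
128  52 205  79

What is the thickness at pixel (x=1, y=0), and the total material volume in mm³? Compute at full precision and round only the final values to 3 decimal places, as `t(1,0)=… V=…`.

span = t_max - t_min = 4.37 - 0.65 = 3.720
L(1,0) = 66, L_eff = 1 - 66/255 = 0.741176 (inverted)
t(1,0) = 4.37 - 3.720·0.741176 = 1.613
Σt over all 3·4 pixels = 59758/2125 ≈ 28.1214118
V = pitch²·Σt = 0.89²·59758/2125 = 22.275

t(1,0)=1.613 V=22.275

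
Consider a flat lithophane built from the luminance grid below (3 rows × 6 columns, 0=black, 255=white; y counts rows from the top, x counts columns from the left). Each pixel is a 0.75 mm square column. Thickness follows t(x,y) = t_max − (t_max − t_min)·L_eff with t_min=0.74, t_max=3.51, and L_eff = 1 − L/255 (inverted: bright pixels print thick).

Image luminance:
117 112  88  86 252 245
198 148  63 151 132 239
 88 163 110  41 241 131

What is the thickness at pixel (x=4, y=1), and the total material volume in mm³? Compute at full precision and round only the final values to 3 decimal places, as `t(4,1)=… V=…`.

span = t_max - t_min = 3.51 - 0.74 = 2.770
L(4,1) = 132, L_eff = 1 - 132/255 = 0.482353 (inverted)
t(4,1) = 3.51 - 2.770·0.482353 = 2.174
Σt over all 3·6 pixels = 212249/5100 ≈ 41.6174510
V = pitch²·Σt = 0.75²·212249/5100 = 23.410

t(4,1)=2.174 V=23.410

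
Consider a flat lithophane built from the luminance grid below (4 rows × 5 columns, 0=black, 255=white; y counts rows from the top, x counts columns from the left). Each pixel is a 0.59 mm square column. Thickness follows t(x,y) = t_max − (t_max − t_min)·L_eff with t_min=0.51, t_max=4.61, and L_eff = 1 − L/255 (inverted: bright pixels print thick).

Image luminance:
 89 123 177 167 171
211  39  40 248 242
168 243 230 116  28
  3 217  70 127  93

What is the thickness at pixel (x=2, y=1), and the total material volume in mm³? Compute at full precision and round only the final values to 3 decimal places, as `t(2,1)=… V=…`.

t(2,1)=1.153 V=19.233

span = t_max - t_min = 4.61 - 0.51 = 4.100
L(2,1) = 40, L_eff = 1 - 40/255 = 0.843137 (inverted)
t(2,1) = 4.61 - 4.100·0.843137 = 1.153
Σt over all 4·5 pixels = 23482/425 ≈ 55.2517647
V = pitch²·Σt = 0.59²·23482/425 = 19.233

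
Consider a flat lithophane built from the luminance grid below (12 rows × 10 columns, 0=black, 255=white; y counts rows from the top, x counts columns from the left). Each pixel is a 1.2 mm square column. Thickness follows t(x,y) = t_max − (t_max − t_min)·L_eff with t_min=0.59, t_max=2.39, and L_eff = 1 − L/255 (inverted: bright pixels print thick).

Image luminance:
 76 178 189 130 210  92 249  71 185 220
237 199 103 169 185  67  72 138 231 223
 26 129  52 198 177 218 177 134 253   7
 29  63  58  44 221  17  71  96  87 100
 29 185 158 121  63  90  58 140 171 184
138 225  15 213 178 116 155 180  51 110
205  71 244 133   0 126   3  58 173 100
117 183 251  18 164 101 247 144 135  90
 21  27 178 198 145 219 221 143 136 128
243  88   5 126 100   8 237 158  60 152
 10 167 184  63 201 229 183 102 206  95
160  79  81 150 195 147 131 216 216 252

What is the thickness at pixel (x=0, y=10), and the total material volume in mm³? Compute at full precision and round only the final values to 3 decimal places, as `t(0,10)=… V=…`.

span = t_max - t_min = 2.39 - 0.59 = 1.800
L(0,10) = 10, L_eff = 1 - 10/255 = 0.960784 (inverted)
t(0,10) = 2.39 - 1.800·0.960784 = 0.661
Σt over all 12·10 pixels = 185.04
V = pitch²·Σt = 1.2²·185.04 = 266.458

t(0,10)=0.661 V=266.458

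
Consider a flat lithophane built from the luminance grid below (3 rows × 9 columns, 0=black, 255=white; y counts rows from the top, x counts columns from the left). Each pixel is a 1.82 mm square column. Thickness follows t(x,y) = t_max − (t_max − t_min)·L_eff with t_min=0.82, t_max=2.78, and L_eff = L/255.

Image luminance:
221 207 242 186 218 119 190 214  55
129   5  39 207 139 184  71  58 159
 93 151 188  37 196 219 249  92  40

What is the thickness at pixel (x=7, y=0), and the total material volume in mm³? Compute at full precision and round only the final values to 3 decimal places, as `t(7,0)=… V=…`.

span = t_max - t_min = 2.78 - 0.82 = 1.960
L(7,0) = 214, L_eff = 214/255 = 0.839216
t(7,0) = 2.78 - 1.960·0.839216 = 1.135
Σt over all 3·9 pixels = 574031/12750 ≈ 45.0220392
V = pitch²·Σt = 1.82²·574031/12750 = 149.131

t(7,0)=1.135 V=149.131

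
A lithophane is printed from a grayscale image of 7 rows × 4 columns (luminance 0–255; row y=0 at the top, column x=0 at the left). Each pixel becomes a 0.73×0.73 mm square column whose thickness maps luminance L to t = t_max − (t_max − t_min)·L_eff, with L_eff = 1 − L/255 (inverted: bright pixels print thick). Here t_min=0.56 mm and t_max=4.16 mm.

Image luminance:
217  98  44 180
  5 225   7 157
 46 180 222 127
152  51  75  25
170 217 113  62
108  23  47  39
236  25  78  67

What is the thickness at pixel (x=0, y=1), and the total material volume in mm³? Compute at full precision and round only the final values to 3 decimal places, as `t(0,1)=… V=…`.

t(0,1)=0.631 V=30.896

span = t_max - t_min = 4.16 - 0.56 = 3.600
L(0,1) = 5, L_eff = 1 - 5/255 = 0.980392 (inverted)
t(0,1) = 4.16 - 3.600·0.980392 = 0.631
Σt over all 7·4 pixels = 4928/85 ≈ 57.9764706
V = pitch²·Σt = 0.73²·4928/85 = 30.896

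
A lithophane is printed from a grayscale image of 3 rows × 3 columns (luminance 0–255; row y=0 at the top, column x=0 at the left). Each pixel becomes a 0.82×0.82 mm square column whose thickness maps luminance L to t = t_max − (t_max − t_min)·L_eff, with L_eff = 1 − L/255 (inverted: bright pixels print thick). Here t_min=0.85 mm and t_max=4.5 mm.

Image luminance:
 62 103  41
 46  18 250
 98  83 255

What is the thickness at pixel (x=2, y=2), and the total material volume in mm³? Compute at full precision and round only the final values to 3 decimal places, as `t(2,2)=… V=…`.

span = t_max - t_min = 4.5 - 0.85 = 3.650
L(2,2) = 255, L_eff = 1 - 255/255 = 0.000000 (inverted)
t(2,2) = 4.5 - 3.650·0.000000 = 4.500
Σt over all 3·3 pixels = 108803/5100 ≈ 21.3339216
V = pitch²·Σt = 0.82²·108803/5100 = 14.345

t(2,2)=4.500 V=14.345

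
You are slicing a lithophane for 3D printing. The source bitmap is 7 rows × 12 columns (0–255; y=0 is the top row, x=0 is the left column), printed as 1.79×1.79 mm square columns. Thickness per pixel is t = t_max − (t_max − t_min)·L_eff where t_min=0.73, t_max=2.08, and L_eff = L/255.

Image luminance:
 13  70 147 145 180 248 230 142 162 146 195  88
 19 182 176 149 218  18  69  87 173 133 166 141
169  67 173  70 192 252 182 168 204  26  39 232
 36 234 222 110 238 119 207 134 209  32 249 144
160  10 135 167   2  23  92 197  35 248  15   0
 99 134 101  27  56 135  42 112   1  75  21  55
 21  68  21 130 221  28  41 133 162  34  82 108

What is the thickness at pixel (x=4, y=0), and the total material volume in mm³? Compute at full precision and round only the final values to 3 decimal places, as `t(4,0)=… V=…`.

span = t_max - t_min = 2.08 - 0.73 = 1.350
L(4,0) = 180, L_eff = 180/255 = 0.705882
t(4,0) = 2.08 - 1.350·0.705882 = 1.127
Σt over all 7·12 pixels = 121.8
V = pitch²·Σt = 1.79²·121.8 = 390.259

t(4,0)=1.127 V=390.259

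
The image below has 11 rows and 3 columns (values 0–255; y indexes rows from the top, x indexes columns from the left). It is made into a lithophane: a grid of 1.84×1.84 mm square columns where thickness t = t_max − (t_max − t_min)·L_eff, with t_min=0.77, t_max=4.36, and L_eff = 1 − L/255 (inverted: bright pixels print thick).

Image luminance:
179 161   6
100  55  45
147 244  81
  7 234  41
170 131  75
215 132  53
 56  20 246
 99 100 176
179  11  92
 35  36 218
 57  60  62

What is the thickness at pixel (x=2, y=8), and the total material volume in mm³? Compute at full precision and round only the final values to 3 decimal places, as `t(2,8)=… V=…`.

t(2,8)=2.065 V=253.948

span = t_max - t_min = 4.36 - 0.77 = 3.590
L(2,8) = 92, L_eff = 1 - 92/255 = 0.639216 (inverted)
t(2,8) = 4.36 - 3.590·0.639216 = 2.065
Σt over all 11·3 pixels = 478178/6375 ≈ 75.0083137
V = pitch²·Σt = 1.84²·478178/6375 = 253.948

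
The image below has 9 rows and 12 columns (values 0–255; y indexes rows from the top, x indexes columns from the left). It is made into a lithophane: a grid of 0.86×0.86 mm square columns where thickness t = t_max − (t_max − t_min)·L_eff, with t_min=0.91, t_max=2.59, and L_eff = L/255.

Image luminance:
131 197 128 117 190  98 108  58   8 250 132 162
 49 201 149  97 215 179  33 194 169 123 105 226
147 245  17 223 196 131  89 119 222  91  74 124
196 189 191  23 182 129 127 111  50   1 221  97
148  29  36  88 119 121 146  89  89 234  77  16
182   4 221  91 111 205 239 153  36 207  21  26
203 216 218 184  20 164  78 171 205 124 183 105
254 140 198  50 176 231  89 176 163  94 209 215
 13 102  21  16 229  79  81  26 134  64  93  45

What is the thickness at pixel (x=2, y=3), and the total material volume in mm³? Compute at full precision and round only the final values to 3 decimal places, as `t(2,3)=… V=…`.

t(2,3)=1.332 V=138.805

span = t_max - t_min = 2.59 - 0.91 = 1.680
L(2,3) = 191, L_eff = 191/255 = 0.749020
t(2,3) = 2.59 - 1.680·0.749020 = 1.332
Σt over all 9·12 pixels = 398811/2125 ≈ 187.6757647
V = pitch²·Σt = 0.86²·398811/2125 = 138.805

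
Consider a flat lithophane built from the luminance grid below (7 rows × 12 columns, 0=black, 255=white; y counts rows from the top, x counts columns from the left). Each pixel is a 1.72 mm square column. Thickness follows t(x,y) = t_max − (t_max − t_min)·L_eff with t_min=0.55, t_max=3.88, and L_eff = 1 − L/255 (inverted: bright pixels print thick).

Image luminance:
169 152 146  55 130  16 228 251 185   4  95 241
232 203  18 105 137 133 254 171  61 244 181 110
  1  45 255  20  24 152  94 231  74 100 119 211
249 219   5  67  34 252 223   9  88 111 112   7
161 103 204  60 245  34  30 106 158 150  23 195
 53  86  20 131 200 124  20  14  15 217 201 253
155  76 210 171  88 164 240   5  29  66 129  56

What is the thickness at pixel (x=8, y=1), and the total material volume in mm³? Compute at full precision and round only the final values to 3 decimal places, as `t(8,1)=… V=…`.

span = t_max - t_min = 3.88 - 0.55 = 3.330
L(8,1) = 61, L_eff = 1 - 61/255 = 0.760784 (inverted)
t(8,1) = 3.88 - 3.330·0.760784 = 1.347
Σt over all 7·12 pixels = 309753/1700 ≈ 182.2076471
V = pitch²·Σt = 1.72²·309753/1700 = 539.043

t(8,1)=1.347 V=539.043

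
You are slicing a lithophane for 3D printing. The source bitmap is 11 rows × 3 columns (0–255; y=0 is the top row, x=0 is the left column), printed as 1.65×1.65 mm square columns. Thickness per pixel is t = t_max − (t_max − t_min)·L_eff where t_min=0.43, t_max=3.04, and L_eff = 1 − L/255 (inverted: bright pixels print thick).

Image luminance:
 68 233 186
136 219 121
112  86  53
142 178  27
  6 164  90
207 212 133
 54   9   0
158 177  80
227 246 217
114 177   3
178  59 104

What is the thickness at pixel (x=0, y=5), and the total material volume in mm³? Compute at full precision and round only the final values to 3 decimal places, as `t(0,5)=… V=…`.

span = t_max - t_min = 3.04 - 0.43 = 2.610
L(0,5) = 207, L_eff = 1 - 207/255 = 0.188235 (inverted)
t(0,5) = 3.04 - 2.610·0.188235 = 2.549
Σt over all 11·3 pixels = 483927/8500 ≈ 56.9325882
V = pitch²·Σt = 1.65²·483927/8500 = 154.999

t(0,5)=2.549 V=154.999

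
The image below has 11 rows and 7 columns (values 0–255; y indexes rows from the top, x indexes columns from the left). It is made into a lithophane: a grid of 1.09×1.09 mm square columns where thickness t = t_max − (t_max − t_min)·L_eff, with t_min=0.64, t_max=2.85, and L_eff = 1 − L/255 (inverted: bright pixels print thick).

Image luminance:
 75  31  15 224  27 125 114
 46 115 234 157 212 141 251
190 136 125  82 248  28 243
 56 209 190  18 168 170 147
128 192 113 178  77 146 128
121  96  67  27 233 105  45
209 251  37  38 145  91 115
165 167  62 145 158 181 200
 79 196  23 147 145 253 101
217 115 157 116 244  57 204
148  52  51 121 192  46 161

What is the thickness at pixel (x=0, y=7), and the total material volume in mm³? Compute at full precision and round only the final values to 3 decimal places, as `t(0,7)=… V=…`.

t(0,7)=2.070 V=163.804

span = t_max - t_min = 2.85 - 0.64 = 2.210
L(0,7) = 165, L_eff = 1 - 165/255 = 0.352941 (inverted)
t(0,7) = 2.85 - 2.210·0.352941 = 2.070
Σt over all 11·7 pixels = 103403/750 ≈ 137.8706667
V = pitch²·Σt = 1.09²·103403/750 = 163.804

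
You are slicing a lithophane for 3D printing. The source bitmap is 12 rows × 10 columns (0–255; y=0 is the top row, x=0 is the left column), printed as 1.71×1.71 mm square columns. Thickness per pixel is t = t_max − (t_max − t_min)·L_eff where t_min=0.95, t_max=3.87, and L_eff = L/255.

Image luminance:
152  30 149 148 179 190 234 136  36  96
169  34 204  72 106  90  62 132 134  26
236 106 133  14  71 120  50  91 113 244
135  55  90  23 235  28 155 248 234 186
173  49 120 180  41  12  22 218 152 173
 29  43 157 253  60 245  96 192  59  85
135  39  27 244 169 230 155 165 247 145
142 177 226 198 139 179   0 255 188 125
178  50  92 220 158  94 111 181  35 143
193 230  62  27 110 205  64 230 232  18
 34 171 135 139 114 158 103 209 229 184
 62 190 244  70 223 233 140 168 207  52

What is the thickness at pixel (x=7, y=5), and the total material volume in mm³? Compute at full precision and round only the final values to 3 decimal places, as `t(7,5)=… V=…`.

t(7,5)=1.671 V=815.916

span = t_max - t_min = 3.87 - 0.95 = 2.920
L(7,5) = 192, L_eff = 192/255 = 0.752941
t(7,5) = 3.87 - 2.920·0.752941 = 1.671
Σt over all 12·10 pixels = 592942/2125 ≈ 279.0315294
V = pitch²·Σt = 1.71²·592942/2125 = 815.916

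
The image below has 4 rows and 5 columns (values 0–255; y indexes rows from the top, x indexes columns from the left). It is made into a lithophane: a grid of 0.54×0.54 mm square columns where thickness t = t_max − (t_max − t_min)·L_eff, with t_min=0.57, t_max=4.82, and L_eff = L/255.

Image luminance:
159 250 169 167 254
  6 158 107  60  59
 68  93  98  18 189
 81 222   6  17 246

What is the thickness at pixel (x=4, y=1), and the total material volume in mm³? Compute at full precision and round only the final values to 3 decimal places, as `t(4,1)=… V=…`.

span = t_max - t_min = 4.82 - 0.57 = 4.250
L(4,1) = 59, L_eff = 59/255 = 0.231373
t(4,1) = 4.82 - 4.250·0.231373 = 3.837
Σt over all 4·5 pixels = 55.95
V = pitch²·Σt = 0.54²·55.95 = 16.315

t(4,1)=3.837 V=16.315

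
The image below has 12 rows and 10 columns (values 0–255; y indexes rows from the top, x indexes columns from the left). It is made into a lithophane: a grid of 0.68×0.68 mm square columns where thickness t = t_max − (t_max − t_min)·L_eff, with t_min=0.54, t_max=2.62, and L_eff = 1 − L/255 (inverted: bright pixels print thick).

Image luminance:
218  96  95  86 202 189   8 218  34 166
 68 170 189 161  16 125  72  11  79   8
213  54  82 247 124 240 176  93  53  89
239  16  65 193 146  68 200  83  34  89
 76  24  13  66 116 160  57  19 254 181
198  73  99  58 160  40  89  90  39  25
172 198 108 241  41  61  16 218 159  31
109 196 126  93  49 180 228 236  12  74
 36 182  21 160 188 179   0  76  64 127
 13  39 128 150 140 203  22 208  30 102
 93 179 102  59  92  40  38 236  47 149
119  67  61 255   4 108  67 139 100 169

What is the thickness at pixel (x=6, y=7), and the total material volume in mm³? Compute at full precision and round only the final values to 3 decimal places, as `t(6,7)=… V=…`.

t(6,7)=2.400 V=80.097

span = t_max - t_min = 2.62 - 0.54 = 2.080
L(6,7) = 228, L_eff = 1 - 228/255 = 0.105882 (inverted)
t(6,7) = 2.62 - 2.080·0.105882 = 2.400
Σt over all 12·10 pixels = 1104284/6375 ≈ 173.2210196
V = pitch²·Σt = 0.68²·1104284/6375 = 80.097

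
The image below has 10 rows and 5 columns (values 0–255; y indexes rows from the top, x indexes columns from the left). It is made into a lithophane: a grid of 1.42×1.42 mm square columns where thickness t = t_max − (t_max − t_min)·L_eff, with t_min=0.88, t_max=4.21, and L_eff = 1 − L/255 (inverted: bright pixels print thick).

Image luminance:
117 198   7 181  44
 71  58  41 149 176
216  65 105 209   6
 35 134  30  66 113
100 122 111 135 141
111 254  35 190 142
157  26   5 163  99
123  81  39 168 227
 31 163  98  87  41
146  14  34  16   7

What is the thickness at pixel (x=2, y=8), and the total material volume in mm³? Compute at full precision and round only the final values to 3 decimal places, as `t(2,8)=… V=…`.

t(2,8)=2.160 V=222.672

span = t_max - t_min = 4.21 - 0.88 = 3.330
L(2,8) = 98, L_eff = 1 - 98/255 = 0.615686 (inverted)
t(2,8) = 4.21 - 3.330·0.615686 = 2.160
Σt over all 10·5 pixels = 938657/8500 ≈ 110.4302353
V = pitch²·Σt = 1.42²·938657/8500 = 222.672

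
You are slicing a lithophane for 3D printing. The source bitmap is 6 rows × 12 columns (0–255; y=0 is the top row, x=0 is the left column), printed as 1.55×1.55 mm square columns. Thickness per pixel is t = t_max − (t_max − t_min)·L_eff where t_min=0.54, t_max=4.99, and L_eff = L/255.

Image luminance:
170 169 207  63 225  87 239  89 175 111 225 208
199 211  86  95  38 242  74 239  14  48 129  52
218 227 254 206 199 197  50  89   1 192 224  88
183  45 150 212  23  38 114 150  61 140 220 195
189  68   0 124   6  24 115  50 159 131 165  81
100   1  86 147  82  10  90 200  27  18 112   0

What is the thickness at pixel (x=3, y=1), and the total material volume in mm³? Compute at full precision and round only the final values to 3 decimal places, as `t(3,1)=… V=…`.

t(3,1)=3.332 V=491.874

span = t_max - t_min = 4.99 - 0.54 = 4.450
L(3,1) = 95, L_eff = 95/255 = 0.372549
t(3,1) = 4.99 - 4.450·0.372549 = 3.332
Σt over all 6·12 pixels = 87012/425 ≈ 204.7341176
V = pitch²·Σt = 1.55²·87012/425 = 491.874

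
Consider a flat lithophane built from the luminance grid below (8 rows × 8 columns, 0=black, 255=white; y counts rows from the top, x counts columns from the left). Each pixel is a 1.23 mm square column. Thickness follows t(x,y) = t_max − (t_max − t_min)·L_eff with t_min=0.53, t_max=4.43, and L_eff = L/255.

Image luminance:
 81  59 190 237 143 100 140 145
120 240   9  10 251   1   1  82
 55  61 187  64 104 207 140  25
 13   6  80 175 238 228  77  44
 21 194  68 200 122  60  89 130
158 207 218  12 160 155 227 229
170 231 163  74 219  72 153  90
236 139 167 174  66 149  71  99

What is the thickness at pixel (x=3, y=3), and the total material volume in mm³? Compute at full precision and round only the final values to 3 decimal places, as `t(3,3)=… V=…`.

span = t_max - t_min = 4.43 - 0.53 = 3.900
L(3,3) = 175, L_eff = 175/255 = 0.686275
t(3,3) = 4.43 - 3.900·0.686275 = 1.754
Σt over all 8·8 pixels = 68262/425 ≈ 160.6164706
V = pitch²·Σt = 1.23²·68262/425 = 242.997

t(3,3)=1.754 V=242.997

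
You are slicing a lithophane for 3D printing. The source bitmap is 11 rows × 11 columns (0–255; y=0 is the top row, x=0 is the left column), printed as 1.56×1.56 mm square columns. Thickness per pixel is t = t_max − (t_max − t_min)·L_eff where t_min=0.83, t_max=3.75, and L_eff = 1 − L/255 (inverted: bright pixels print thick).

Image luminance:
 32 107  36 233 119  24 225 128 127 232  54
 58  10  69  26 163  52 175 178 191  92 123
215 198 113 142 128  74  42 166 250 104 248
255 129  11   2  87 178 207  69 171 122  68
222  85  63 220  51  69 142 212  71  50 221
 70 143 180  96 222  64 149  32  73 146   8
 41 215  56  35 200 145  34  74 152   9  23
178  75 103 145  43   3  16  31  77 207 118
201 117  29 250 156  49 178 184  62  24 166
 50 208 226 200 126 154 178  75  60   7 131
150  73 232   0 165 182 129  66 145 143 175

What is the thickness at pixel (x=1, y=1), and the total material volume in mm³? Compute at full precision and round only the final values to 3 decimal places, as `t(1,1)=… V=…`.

t(1,1)=0.945 V=642.711

span = t_max - t_min = 3.75 - 0.83 = 2.920
L(1,1) = 10, L_eff = 1 - 10/255 = 0.960784 (inverted)
t(1,1) = 3.75 - 2.920·0.960784 = 0.945
Σt over all 11·11 pixels = 6734521/25500 ≈ 264.0988627
V = pitch²·Σt = 1.56²·6734521/25500 = 642.711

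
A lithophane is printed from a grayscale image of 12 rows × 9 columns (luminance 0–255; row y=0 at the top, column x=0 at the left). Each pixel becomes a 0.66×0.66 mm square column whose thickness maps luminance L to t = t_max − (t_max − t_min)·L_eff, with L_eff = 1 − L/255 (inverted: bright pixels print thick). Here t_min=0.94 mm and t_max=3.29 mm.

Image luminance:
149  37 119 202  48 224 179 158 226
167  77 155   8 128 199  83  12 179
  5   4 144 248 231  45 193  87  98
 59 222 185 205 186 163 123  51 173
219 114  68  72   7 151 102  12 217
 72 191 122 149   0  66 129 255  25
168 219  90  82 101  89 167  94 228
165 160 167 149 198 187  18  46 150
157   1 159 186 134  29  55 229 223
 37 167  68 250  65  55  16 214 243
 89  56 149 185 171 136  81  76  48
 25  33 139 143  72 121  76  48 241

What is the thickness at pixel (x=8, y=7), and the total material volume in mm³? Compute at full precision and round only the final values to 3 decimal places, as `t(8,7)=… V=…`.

t(8,7)=2.322 V=98.006

span = t_max - t_min = 3.29 - 0.94 = 2.350
L(8,7) = 150, L_eff = 1 - 150/255 = 0.411765 (inverted)
t(8,7) = 3.29 - 2.350·0.411765 = 2.322
Σt over all 12·9 pixels = 191243/850 ≈ 224.9917647
V = pitch²·Σt = 0.66²·191243/850 = 98.006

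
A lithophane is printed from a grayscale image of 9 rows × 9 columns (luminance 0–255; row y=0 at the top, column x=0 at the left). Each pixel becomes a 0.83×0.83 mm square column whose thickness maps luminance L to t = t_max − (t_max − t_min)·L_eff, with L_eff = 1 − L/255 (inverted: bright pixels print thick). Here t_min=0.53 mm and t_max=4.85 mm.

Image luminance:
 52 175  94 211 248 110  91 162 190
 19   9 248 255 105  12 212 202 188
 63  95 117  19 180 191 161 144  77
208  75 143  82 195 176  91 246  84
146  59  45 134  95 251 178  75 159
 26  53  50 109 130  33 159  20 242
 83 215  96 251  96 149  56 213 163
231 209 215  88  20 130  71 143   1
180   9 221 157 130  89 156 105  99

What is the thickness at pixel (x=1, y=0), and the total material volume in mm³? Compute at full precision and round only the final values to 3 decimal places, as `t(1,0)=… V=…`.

t(1,0)=3.495 V=151.768

span = t_max - t_min = 4.85 - 0.53 = 4.320
L(1,0) = 175, L_eff = 1 - 175/255 = 0.313725 (inverted)
t(1,0) = 4.85 - 4.320·0.313725 = 3.495
Σt over all 9·9 pixels = 374517/1700 ≈ 220.3041176
V = pitch²·Σt = 0.83²·374517/1700 = 151.768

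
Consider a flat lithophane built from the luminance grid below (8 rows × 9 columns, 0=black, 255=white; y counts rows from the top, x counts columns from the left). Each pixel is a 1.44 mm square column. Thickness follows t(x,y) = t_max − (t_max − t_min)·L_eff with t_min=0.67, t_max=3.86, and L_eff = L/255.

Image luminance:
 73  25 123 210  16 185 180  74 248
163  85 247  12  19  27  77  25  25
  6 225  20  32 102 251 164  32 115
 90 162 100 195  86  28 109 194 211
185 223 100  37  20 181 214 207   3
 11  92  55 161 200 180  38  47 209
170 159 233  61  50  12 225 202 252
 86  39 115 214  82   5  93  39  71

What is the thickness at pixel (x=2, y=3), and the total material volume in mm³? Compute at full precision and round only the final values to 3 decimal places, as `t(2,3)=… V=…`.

span = t_max - t_min = 3.86 - 0.67 = 3.190
L(2,3) = 100, L_eff = 100/255 = 0.392157
t(2,3) = 3.86 - 3.190·0.392157 = 2.609
Σt over all 8·9 pixels = 4468927/25500 ≈ 175.2520392
V = pitch²·Σt = 1.44²·4468927/25500 = 363.403

t(2,3)=2.609 V=363.403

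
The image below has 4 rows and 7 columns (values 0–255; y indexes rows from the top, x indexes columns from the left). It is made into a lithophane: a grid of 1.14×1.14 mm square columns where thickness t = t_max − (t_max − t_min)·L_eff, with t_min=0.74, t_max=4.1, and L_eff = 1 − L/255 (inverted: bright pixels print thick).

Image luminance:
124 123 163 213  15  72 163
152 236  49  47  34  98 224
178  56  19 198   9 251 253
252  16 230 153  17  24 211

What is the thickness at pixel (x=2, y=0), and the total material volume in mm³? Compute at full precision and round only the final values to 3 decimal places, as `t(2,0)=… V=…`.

t(2,0)=2.888 V=88.232

span = t_max - t_min = 4.1 - 0.74 = 3.360
L(2,0) = 163, L_eff = 1 - 163/255 = 0.360784 (inverted)
t(2,0) = 4.1 - 3.360·0.360784 = 2.888
Σt over all 4·7 pixels = 28854/425 ≈ 67.8917647
V = pitch²·Σt = 1.14²·28854/425 = 88.232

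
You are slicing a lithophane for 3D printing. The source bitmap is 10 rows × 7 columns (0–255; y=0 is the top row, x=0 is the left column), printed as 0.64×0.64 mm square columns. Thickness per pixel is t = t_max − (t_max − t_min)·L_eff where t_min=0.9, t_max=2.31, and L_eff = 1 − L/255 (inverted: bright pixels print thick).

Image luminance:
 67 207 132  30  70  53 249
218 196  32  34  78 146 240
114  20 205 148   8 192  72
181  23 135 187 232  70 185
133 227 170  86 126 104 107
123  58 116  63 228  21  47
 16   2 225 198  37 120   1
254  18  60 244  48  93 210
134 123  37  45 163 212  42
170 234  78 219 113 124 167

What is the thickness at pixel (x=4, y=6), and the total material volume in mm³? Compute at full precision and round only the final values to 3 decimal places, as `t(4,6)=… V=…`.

t(4,6)=1.105 V=45.101

span = t_max - t_min = 2.31 - 0.9 = 1.410
L(4,6) = 37, L_eff = 1 - 37/255 = 0.854902 (inverted)
t(4,6) = 2.31 - 1.410·0.854902 = 1.105
Σt over all 10·7 pixels = 46797/425 ≈ 110.1105882
V = pitch²·Σt = 0.64²·46797/425 = 45.101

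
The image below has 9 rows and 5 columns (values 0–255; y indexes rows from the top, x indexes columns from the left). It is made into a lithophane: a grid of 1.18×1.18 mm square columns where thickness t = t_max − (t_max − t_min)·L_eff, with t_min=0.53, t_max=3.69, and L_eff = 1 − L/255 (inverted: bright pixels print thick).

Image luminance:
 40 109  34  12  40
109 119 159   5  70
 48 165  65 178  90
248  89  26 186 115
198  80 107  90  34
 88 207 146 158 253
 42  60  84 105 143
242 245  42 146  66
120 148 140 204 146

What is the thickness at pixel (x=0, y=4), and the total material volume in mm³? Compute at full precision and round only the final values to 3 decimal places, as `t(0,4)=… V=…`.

span = t_max - t_min = 3.69 - 0.53 = 3.160
L(0,4) = 198, L_eff = 1 - 198/255 = 0.223529 (inverted)
t(0,4) = 3.69 - 3.160·0.223529 = 2.984
Σt over all 9·5 pixels = 2251691/25500 ≈ 88.3016078
V = pitch²·Σt = 1.18²·2251691/25500 = 122.951

t(0,4)=2.984 V=122.951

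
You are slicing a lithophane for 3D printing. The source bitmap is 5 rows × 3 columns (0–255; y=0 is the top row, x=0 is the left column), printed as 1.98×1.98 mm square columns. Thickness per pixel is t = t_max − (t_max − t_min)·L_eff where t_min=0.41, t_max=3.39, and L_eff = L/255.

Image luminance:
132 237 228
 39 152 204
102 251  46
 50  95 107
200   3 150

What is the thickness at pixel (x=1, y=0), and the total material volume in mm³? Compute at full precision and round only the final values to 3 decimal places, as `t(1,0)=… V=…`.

t(1,0)=0.620 V=107.906

span = t_max - t_min = 3.39 - 0.41 = 2.980
L(1,0) = 237, L_eff = 237/255 = 0.929412
t(1,0) = 3.39 - 2.980·0.929412 = 0.620
Σt over all 5·3 pixels = 701867/25500 ≈ 27.5241961
V = pitch²·Σt = 1.98²·701867/25500 = 107.906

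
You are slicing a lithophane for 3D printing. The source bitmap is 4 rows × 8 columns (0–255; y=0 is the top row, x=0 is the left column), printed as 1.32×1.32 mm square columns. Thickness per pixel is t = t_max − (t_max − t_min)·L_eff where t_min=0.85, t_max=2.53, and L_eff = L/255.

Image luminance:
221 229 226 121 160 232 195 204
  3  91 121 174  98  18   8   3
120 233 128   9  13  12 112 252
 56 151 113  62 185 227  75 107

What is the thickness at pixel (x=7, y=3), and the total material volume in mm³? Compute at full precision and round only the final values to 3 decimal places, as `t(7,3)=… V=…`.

t(7,3)=1.825 V=95.618

span = t_max - t_min = 2.53 - 0.85 = 1.680
L(7,3) = 107, L_eff = 107/255 = 0.419608
t(7,3) = 2.53 - 1.680·0.419608 = 1.825
Σt over all 4·8 pixels = 116614/2125 ≈ 54.8771765
V = pitch²·Σt = 1.32²·116614/2125 = 95.618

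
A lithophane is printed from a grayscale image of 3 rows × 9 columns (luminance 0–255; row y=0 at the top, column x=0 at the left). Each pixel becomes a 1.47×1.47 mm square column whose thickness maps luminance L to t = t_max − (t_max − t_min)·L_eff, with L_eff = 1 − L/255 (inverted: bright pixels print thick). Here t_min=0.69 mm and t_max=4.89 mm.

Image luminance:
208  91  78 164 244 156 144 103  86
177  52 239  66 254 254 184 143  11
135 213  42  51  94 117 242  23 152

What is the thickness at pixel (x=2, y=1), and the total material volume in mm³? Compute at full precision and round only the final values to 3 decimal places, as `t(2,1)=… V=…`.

span = t_max - t_min = 4.89 - 0.69 = 4.200
L(2,1) = 239, L_eff = 1 - 239/255 = 0.062745 (inverted)
t(2,1) = 4.89 - 4.200·0.062745 = 4.626
Σt over all 3·9 pixels = 79.95
V = pitch²·Σt = 1.47²·79.95 = 172.764

t(2,1)=4.626 V=172.764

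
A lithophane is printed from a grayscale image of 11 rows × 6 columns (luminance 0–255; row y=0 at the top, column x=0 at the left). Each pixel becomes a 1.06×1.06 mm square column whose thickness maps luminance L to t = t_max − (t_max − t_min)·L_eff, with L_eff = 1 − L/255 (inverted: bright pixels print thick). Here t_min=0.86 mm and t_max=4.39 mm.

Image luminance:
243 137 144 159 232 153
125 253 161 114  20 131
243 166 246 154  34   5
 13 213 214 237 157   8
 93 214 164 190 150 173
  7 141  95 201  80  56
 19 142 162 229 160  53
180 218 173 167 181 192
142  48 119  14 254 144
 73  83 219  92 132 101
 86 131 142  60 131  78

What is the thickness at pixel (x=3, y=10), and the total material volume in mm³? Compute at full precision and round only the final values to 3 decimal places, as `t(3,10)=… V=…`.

t(3,10)=1.691 V=204.556

span = t_max - t_min = 4.39 - 0.86 = 3.530
L(3,10) = 60, L_eff = 1 - 60/255 = 0.764706 (inverted)
t(3,10) = 4.39 - 3.530·0.764706 = 1.691
Σt over all 11·6 pixels = 1547461/8500 ≈ 182.0542353
V = pitch²·Σt = 1.06²·1547461/8500 = 204.556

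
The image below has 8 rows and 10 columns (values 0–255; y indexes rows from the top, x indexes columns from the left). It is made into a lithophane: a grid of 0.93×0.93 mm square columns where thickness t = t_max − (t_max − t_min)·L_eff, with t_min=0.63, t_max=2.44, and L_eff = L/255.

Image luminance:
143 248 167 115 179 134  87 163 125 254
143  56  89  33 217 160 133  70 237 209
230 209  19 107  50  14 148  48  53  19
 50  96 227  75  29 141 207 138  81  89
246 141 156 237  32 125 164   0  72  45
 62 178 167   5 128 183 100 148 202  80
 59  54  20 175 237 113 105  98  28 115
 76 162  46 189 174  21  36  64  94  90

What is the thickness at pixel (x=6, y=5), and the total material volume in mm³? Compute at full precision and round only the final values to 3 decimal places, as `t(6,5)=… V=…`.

span = t_max - t_min = 2.44 - 0.63 = 1.810
L(6,5) = 100, L_eff = 100/255 = 0.392157
t(6,5) = 2.44 - 1.810·0.392157 = 1.730
Σt over all 8·10 pixels = 3272761/25500 ≈ 128.3435686
V = pitch²·Σt = 0.93²·3272761/25500 = 111.004

t(6,5)=1.730 V=111.004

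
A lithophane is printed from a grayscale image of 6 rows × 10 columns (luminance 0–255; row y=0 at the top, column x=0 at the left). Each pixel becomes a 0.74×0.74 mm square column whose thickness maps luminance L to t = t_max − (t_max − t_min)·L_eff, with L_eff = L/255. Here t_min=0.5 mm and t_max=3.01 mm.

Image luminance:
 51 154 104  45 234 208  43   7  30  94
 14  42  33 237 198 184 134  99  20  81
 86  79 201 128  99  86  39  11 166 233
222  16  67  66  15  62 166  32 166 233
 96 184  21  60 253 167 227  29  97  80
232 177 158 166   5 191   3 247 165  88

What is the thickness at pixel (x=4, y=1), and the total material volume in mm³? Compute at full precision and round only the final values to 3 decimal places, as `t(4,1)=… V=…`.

t(4,1)=1.061 V=62.077

span = t_max - t_min = 3.01 - 0.5 = 2.510
L(4,1) = 198, L_eff = 198/255 = 0.776471
t(4,1) = 3.01 - 2.510·0.776471 = 1.061
Σt over all 6·10 pixels = 963573/8500 ≈ 113.3615294
V = pitch²·Σt = 0.74²·963573/8500 = 62.077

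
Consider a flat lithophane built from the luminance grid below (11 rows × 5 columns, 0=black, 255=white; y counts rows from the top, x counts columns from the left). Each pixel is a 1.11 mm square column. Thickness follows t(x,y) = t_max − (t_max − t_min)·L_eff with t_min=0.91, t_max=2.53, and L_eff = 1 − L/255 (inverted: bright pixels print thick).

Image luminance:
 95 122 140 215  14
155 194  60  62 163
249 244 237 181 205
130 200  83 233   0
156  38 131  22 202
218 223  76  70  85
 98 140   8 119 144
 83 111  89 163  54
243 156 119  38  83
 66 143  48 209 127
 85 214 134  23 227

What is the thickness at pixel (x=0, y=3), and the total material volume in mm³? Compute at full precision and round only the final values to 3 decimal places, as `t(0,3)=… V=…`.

t(0,3)=1.736 V=117.453

span = t_max - t_min = 2.53 - 0.91 = 1.620
L(0,3) = 130, L_eff = 1 - 130/255 = 0.490196 (inverted)
t(0,3) = 2.53 - 1.620·0.490196 = 1.736
Σt over all 11·5 pixels = 810283/8500 ≈ 95.3274118
V = pitch²·Σt = 1.11²·810283/8500 = 117.453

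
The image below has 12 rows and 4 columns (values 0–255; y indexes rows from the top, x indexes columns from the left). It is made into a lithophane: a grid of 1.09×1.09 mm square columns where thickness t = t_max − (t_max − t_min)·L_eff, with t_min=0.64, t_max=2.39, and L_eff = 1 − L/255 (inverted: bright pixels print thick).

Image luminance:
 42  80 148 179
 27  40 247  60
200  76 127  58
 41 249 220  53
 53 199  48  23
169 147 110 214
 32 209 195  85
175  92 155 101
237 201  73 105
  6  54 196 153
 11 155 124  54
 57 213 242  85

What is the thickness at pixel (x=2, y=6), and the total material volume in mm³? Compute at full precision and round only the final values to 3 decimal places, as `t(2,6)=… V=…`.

t(2,6)=1.978 V=83.953

span = t_max - t_min = 2.39 - 0.64 = 1.750
L(2,6) = 195, L_eff = 1 - 195/255 = 0.235294 (inverted)
t(2,6) = 2.39 - 1.750·0.235294 = 1.978
Σt over all 12·4 pixels = 30031/425 ≈ 70.6611765
V = pitch²·Σt = 1.09²·30031/425 = 83.953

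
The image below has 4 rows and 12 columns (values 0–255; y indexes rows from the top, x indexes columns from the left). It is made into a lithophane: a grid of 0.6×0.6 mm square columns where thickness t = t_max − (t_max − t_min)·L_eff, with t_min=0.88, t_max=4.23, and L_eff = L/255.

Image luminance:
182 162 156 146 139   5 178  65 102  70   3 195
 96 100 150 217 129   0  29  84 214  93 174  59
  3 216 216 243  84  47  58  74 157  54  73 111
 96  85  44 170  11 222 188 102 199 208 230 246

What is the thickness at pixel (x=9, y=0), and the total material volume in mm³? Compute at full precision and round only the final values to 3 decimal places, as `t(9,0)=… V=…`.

span = t_max - t_min = 4.23 - 0.88 = 3.350
L(9,0) = 70, L_eff = 70/255 = 0.274510
t(9,0) = 4.23 - 3.350·0.274510 = 3.310
Σt over all 4·12 pixels = 641209/5100 ≈ 125.7272549
V = pitch²·Σt = 0.6²·641209/5100 = 45.262

t(9,0)=3.310 V=45.262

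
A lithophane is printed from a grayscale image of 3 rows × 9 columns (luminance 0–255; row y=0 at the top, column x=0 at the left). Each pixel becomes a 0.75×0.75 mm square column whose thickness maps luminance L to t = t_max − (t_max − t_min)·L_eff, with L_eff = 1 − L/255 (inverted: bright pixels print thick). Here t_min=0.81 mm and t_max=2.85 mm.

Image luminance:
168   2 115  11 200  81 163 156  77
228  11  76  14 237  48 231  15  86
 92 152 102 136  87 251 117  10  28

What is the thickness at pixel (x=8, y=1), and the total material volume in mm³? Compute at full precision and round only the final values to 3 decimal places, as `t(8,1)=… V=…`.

span = t_max - t_min = 2.85 - 0.81 = 2.040
L(8,1) = 86, L_eff = 1 - 86/255 = 0.662745 (inverted)
t(8,1) = 2.85 - 2.040·0.662745 = 1.498
Σt over all 3·9 pixels = 45.022
V = pitch²·Σt = 0.75²·45.022 = 25.325

t(8,1)=1.498 V=25.325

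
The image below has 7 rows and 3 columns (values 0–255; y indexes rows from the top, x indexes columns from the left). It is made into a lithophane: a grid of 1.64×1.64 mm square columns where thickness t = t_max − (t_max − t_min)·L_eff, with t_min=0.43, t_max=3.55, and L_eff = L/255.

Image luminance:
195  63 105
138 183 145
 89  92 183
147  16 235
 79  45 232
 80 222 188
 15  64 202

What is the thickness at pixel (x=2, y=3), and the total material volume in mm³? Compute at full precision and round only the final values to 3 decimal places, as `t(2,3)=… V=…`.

span = t_max - t_min = 3.55 - 0.43 = 3.120
L(2,3) = 235, L_eff = 235/255 = 0.921569
t(2,3) = 3.55 - 3.120·0.921569 = 0.675
Σt over all 7·3 pixels = 351003/8500 ≈ 41.2944706
V = pitch²·Σt = 1.64²·351003/8500 = 111.066

t(2,3)=0.675 V=111.066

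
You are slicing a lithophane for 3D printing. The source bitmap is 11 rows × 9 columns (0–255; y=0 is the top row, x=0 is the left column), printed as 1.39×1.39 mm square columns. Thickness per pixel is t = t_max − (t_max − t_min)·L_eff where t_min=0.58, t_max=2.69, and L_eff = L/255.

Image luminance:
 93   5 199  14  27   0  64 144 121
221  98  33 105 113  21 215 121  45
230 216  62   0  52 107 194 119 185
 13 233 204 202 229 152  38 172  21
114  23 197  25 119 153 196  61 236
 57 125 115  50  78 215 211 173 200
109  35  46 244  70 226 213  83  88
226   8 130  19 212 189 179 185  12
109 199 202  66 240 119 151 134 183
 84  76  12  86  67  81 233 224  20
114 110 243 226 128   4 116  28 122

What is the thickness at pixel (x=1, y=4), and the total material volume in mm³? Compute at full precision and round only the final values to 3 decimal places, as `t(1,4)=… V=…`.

span = t_max - t_min = 2.69 - 0.58 = 2.110
L(1,4) = 23, L_eff = 23/255 = 0.090196
t(1,4) = 2.69 - 2.110·0.090196 = 2.500
Σt over all 11·9 pixels = 1061192/6375 ≈ 166.4614902
V = pitch²·Σt = 1.39²·1061192/6375 = 321.620

t(1,4)=2.500 V=321.620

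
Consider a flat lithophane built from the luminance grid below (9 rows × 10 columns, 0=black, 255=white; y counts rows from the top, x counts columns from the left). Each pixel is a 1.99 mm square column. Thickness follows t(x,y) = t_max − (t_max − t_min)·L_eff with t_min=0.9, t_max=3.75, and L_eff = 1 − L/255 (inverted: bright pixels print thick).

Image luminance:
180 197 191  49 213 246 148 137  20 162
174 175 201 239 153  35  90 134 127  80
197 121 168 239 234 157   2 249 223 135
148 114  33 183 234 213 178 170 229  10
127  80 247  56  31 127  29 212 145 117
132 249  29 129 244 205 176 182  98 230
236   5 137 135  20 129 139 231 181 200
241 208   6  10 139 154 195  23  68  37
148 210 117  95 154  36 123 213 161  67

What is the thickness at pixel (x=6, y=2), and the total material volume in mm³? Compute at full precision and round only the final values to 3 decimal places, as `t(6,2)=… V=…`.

t(6,2)=0.922 V=889.553

span = t_max - t_min = 3.75 - 0.9 = 2.850
L(6,2) = 2, L_eff = 1 - 2/255 = 0.992157 (inverted)
t(6,2) = 3.75 - 2.850·0.992157 = 0.922
Σt over all 9·10 pixels = 381869/1700 ≈ 224.6288235
V = pitch²·Σt = 1.99²·381869/1700 = 889.553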